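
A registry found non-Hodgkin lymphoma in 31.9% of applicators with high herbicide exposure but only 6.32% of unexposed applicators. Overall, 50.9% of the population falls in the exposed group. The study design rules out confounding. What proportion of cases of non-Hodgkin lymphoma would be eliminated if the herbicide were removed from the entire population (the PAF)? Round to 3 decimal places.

PAF ≈ 0.673

p₁ = 0.319, p₀ = 0.0632.
Overall risk P(Y=1) = π·p₁ + (1−π)·p₀ = 0.509×0.319 + 0.491×0.0632 = 0.1934.
Under exogeneity, PAF = [P(Y=1) − p₀] / P(Y=1).
PAF = (0.1934 − 0.0632) / 0.1934 ≈ 0.6732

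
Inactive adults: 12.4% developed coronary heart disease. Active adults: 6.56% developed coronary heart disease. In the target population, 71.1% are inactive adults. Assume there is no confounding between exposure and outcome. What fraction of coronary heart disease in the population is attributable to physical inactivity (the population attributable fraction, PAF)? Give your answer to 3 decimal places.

PAF ≈ 0.388

p₁ = 0.124, p₀ = 0.0656.
Overall risk P(Y=1) = π·p₁ + (1−π)·p₀ = 0.711×0.124 + 0.289×0.0656 = 0.10712.
Under exogeneity, PAF = [P(Y=1) − p₀] / P(Y=1).
PAF = (0.10712 − 0.0656) / 0.10712 ≈ 0.3876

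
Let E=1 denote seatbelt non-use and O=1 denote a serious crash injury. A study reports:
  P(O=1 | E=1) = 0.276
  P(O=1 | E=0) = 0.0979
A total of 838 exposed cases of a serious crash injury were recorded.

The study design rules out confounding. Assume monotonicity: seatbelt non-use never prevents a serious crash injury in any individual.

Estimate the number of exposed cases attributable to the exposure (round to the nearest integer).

about 541 cases

Let p₁ = 0.276, p₀ = 0.0979.
PN = (p₁ − p₀)/p₁ = (0.276 − 0.0979) / 0.276 ≈ 0.64529.
Attributable cases ≈ PN × (exposed cases) = 0.64529 × 838 ≈ 540.75.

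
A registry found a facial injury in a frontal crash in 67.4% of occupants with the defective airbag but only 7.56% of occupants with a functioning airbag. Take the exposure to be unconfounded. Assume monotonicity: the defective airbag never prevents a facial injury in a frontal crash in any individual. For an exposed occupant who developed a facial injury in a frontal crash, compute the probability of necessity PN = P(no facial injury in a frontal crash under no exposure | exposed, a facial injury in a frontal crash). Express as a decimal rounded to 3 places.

p₁ = 0.674, p₀ = 0.0756.
Under exogeneity and monotonicity, PN = (p₁ − p₀) / p₁.
PN = (0.674 − 0.0756) / 0.674 = 0.5984 / 0.674 ≈ 0.8878

PN ≈ 0.888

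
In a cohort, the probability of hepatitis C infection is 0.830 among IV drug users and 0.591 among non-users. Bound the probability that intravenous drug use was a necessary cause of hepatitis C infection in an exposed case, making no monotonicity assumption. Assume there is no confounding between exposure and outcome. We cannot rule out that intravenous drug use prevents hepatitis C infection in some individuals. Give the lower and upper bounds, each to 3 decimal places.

Let p₁ = 0.83, p₀ = 0.591.
Under exogeneity alone the bounds on PN are max{0,(p₁−p₀)/p₁} ≤ PN ≤ min{1,(1−p₀)/p₁}.
  lower = (p₁ − p₀)/p₁ = 0.239 / 0.83 ≈ 0.2880
  upper = min{1, (1 − p₀)/p₁} = 0.409 / 0.83 ≈ 0.4928

0.288 ≤ PN ≤ 0.493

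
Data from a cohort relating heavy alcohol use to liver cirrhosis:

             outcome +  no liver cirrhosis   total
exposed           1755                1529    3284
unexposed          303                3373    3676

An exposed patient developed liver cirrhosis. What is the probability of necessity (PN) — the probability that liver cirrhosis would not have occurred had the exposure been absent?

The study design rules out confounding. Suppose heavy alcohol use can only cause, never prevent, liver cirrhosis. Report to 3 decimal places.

PN ≈ 0.846

p₁ = P(outcome | exposed) = 1755/3284 = 0.53441
p₀ = P(outcome | unexposed) = 303/3676 = 0.082427
Under exogeneity and monotonicity, PN = (p₁ − p₀)/p₁.
PN = (0.53441 − 0.082427) / 0.53441 ≈ 0.8458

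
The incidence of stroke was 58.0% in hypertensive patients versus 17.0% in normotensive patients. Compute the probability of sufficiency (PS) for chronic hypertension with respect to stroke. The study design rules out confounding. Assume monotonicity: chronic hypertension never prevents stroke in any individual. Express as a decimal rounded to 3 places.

PS ≈ 0.494

p₁ = 0.58, p₀ = 0.17.
Under exogeneity and monotonicity, PS = (p₁ − p₀) / (1 − p₀).
PS = (0.58 − 0.17) / (1 − 0.17) = 0.41 / 0.83 ≈ 0.4940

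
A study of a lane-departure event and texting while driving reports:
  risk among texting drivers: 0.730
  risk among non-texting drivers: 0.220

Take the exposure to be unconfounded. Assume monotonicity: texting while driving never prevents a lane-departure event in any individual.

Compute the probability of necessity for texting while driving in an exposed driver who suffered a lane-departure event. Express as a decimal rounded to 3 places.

Let p₁ = 0.73, p₀ = 0.22.
Under exogeneity and monotonicity, PN = (p₁ − p₀) / p₁.
PN = (0.73 − 0.22) / 0.73 = 0.51 / 0.73 ≈ 0.6986

PN ≈ 0.699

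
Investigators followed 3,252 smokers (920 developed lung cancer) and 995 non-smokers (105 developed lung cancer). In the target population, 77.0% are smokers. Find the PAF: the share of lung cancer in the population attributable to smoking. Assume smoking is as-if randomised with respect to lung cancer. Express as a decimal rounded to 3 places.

p₁ = P(outcome | exposed) = 920/3252 = 0.2829
p₀ = P(outcome | unexposed) = 105/995 = 0.10553
Overall risk P(Y=1) = π·p₁ + (1−π)·p₀ = 0.77×0.2829 + 0.23×0.10553 = 0.24211.
Under exogeneity, PAF = [P(Y=1) − p₀] / P(Y=1).
PAF = (0.24211 − 0.10553) / 0.24211 ≈ 0.5641

PAF ≈ 0.564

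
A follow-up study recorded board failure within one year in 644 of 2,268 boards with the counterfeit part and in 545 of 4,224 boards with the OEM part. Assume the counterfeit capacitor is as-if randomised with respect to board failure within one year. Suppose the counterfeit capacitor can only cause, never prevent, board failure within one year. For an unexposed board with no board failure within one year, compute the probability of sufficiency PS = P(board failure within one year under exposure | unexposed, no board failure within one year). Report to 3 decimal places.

p₁ = P(outcome | exposed) = 644/2268 = 0.28395
p₀ = P(outcome | unexposed) = 545/4224 = 0.12902
Under exogeneity and monotonicity, PS = (p₁ − p₀) / (1 − p₀).
PS = (0.28395 − 0.12902) / (1 − 0.12902) = 0.15493 / 0.87098 ≈ 0.1779

PS ≈ 0.178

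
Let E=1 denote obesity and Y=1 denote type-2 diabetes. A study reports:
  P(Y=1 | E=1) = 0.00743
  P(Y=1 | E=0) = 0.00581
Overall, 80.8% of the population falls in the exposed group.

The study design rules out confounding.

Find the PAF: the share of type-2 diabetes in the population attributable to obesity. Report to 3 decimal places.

PAF ≈ 0.184

Let p₁ = 0.00743, p₀ = 0.00581.
Overall risk P(Y=1) = π·p₁ + (1−π)·p₀ = 0.808×0.00743 + 0.192×0.00581 = 0.007119.
Under exogeneity, PAF = [P(Y=1) − p₀] / P(Y=1).
PAF = (0.007119 − 0.00581) / 0.007119 ≈ 0.1839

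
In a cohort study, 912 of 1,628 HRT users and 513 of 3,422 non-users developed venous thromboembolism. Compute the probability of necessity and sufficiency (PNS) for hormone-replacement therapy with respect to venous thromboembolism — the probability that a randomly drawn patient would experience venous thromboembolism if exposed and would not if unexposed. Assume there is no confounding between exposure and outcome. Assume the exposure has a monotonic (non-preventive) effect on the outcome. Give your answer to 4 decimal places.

PNS ≈ 0.4103

p₁ = P(outcome | exposed) = 912/1628 = 0.5602
p₀ = P(outcome | unexposed) = 513/3422 = 0.14991
Under exogeneity and monotonicity, PNS = p₁ − p₀.
PNS = 0.5602 − 0.14991 = 0.41028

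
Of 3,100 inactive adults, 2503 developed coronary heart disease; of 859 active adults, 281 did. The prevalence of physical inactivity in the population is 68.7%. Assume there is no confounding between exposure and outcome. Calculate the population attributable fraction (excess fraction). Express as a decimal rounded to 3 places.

p₁ = P(outcome | exposed) = 2503/3100 = 0.80742
p₀ = P(outcome | unexposed) = 281/859 = 0.32712
Overall risk P(Y=1) = π·p₁ + (1−π)·p₀ = 0.687×0.80742 + 0.313×0.32712 = 0.65709.
Under exogeneity, PAF = [P(Y=1) − p₀] / P(Y=1).
PAF = (0.65709 − 0.32712) / 0.65709 ≈ 0.5022

PAF ≈ 0.502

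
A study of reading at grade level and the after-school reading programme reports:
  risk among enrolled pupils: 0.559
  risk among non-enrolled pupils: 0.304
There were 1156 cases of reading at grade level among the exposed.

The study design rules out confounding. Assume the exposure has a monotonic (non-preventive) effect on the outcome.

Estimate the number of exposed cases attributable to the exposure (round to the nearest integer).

Let p₁ = 0.559, p₀ = 0.304.
PN = (p₁ − p₀)/p₁ = (0.559 − 0.304) / 0.559 ≈ 0.45617.
Attributable cases ≈ PN × (exposed cases) = 0.45617 × 1156 ≈ 527.33.

about 527 cases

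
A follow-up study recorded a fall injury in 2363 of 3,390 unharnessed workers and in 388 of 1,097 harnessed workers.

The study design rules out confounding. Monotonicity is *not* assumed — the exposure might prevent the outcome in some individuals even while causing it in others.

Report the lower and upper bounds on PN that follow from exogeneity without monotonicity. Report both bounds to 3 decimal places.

0.493 ≤ PN ≤ 0.927

p₁ = P(outcome | exposed) = 2363/3390 = 0.69705
p₀ = P(outcome | unexposed) = 388/1097 = 0.35369
Under exogeneity alone the bounds on PN are max{0,(p₁−p₀)/p₁} ≤ PN ≤ min{1,(1−p₀)/p₁}.
  lower = (p₁ − p₀)/p₁ = 0.34336 / 0.69705 ≈ 0.4926
  upper = min{1, (1 − p₀)/p₁} = 0.64631 / 0.69705 ≈ 0.9272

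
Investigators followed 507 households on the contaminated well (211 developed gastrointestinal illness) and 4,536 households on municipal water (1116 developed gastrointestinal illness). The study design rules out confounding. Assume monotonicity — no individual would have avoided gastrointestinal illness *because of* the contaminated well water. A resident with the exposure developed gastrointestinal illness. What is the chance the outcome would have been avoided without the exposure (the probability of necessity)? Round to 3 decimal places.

PN ≈ 0.409

p₁ = P(outcome | exposed) = 211/507 = 0.41617
p₀ = P(outcome | unexposed) = 1116/4536 = 0.24603
Under exogeneity and monotonicity, PN = (p₁ − p₀) / p₁.
PN = (0.41617 − 0.24603) / 0.41617 = 0.17014 / 0.41617 ≈ 0.4088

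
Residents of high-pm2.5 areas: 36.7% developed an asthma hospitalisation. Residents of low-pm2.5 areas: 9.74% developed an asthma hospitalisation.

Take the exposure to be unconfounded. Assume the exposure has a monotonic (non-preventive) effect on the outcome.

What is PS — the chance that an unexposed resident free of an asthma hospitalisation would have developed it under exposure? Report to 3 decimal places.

PS ≈ 0.299

p₁ = 0.367, p₀ = 0.0974.
Under exogeneity and monotonicity, PS = (p₁ − p₀) / (1 − p₀).
PS = (0.367 − 0.0974) / (1 − 0.0974) = 0.2696 / 0.9026 ≈ 0.2987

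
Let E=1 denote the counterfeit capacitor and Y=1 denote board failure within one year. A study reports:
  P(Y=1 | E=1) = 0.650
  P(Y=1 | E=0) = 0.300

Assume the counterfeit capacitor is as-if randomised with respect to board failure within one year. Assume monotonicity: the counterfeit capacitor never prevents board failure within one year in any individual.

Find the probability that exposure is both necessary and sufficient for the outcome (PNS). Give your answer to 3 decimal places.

PNS ≈ 0.350

Let p₁ = 0.65, p₀ = 0.3.
Under exogeneity and monotonicity, PNS = p₁ − p₀.
PNS = 0.65 − 0.3 = 0.35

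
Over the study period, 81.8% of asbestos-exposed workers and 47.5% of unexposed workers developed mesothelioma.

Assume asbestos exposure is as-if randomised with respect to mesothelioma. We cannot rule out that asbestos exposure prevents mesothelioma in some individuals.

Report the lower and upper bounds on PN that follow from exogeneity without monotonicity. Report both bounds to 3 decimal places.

0.419 ≤ PN ≤ 0.642

p₁ = 0.818, p₀ = 0.475.
Under exogeneity alone the bounds on PN are max{0,(p₁−p₀)/p₁} ≤ PN ≤ min{1,(1−p₀)/p₁}.
  lower = (p₁ − p₀)/p₁ = 0.343 / 0.818 ≈ 0.4193
  upper = min{1, (1 − p₀)/p₁} = 0.525 / 0.818 ≈ 0.6418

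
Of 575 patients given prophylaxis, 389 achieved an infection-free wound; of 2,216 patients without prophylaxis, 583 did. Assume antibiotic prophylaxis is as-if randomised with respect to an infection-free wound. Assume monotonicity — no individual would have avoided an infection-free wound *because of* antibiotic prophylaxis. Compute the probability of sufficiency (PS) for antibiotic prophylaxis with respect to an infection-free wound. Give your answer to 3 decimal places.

p₁ = P(outcome | exposed) = 389/575 = 0.67652
p₀ = P(outcome | unexposed) = 583/2216 = 0.26309
Under exogeneity and monotonicity, PS = (p₁ − p₀) / (1 − p₀).
PS = (0.67652 − 0.26309) / (1 − 0.26309) = 0.41344 / 0.73691 ≈ 0.5610

PS ≈ 0.561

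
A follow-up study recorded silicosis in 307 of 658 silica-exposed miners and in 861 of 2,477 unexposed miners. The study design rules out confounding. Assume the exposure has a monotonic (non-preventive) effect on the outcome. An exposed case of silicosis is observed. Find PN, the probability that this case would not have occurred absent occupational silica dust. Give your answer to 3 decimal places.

PN ≈ 0.255

p₁ = P(outcome | exposed) = 307/658 = 0.46657
p₀ = P(outcome | unexposed) = 861/2477 = 0.3476
Under exogeneity and monotonicity, PN = (p₁ − p₀) / p₁.
PN = (0.46657 − 0.3476) / 0.46657 = 0.11897 / 0.46657 ≈ 0.2550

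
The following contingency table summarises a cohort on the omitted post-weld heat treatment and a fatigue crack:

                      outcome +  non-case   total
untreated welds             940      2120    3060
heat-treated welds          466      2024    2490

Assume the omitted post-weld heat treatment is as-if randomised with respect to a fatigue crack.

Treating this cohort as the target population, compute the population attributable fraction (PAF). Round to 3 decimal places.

PAF ≈ 0.261

p₁ = P(outcome | exposed) = 940/3060 = 0.30719
p₀ = P(outcome | unexposed) = 466/2490 = 0.18715
Exposure prevalence π = 3060/5550 = 0.55135; overall risk P(Y=1) = 0.25333.
Under exogeneity, PAF = [P(Y=1) − p₀]/P(Y=1).
PAF = (0.25333 − 0.18715) / 0.25333 ≈ 0.2613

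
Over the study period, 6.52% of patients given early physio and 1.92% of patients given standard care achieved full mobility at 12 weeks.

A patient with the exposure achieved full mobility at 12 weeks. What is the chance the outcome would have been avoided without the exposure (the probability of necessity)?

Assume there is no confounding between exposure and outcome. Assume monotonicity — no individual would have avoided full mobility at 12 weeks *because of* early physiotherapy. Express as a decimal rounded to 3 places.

PN ≈ 0.706

p₁ = 0.0652, p₀ = 0.0192.
Under exogeneity and monotonicity, PN = (p₁ − p₀) / p₁.
PN = (0.0652 − 0.0192) / 0.0652 = 0.046 / 0.0652 ≈ 0.7055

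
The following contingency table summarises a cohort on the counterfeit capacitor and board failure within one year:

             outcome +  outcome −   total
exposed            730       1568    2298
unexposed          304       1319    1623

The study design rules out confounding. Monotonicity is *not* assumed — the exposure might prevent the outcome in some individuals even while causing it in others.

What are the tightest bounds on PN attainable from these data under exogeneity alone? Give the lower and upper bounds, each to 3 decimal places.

p₁ = P(outcome | exposed) = 730/2298 = 0.31767
p₀ = P(outcome | unexposed) = 304/1623 = 0.18731
Under exogeneity alone the bounds on PN are max{0,(p₁−p₀)/p₁} ≤ PN ≤ min{1,(1−p₀)/p₁}.
  lower = (p₁ − p₀)/p₁ = 0.13036 / 0.31767 ≈ 0.4104
  upper = min{1, (1 − p₀)/p₁} = 0.81269 / 0.31767 ≈ 2.5583 → capped at 1

0.410 ≤ PN ≤ 1.000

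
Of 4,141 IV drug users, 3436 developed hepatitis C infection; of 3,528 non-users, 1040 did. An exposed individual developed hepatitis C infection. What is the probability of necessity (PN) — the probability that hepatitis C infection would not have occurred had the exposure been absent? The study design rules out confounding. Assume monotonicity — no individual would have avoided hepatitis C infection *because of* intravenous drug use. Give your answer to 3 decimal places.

PN ≈ 0.645

p₁ = P(outcome | exposed) = 3436/4141 = 0.82975
p₀ = P(outcome | unexposed) = 1040/3528 = 0.29478
Under exogeneity and monotonicity, PN = (p₁ − p₀) / p₁.
PN = (0.82975 − 0.29478) / 0.82975 = 0.53497 / 0.82975 ≈ 0.6447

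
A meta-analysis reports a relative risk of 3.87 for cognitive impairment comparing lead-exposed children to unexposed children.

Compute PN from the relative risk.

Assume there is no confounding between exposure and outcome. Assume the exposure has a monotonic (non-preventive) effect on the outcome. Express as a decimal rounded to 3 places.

PN ≈ 0.742

Under exogeneity and monotonicity, PN = (RR − 1) / RR = 1 − 1/RR.
PN = (3.87 − 1) / 3.87 = 2.87 / 3.87 ≈ 0.7416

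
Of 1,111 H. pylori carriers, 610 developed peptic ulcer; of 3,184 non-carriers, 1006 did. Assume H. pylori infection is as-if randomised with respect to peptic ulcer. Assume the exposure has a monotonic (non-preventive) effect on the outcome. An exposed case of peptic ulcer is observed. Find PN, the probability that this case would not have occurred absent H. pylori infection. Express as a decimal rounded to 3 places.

PN ≈ 0.425

p₁ = P(outcome | exposed) = 610/1111 = 0.54905
p₀ = P(outcome | unexposed) = 1006/3184 = 0.31595
Under exogeneity and monotonicity, PN = (p₁ − p₀) / p₁.
PN = (0.54905 − 0.31595) / 0.54905 = 0.2331 / 0.54905 ≈ 0.4245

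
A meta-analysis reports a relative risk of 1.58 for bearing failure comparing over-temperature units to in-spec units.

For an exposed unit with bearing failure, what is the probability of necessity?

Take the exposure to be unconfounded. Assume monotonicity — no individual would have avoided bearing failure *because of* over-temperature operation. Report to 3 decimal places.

PN ≈ 0.367

Under exogeneity and monotonicity, PN = (RR − 1) / RR = 1 − 1/RR.
PN = (1.58 − 1) / 1.58 = 0.58 / 1.58 ≈ 0.3671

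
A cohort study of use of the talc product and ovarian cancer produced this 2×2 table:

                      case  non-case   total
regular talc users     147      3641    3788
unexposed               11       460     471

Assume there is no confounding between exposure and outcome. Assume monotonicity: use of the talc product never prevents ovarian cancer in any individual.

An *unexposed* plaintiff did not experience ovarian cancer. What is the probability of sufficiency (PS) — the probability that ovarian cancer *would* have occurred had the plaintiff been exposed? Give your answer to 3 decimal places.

p₁ = P(outcome | exposed) = 147/3788 = 0.038807
p₀ = P(outcome | unexposed) = 11/471 = 0.023355
Under exogeneity and monotonicity, PS = (p₁ − p₀) / (1 − p₀).
PS = (0.038807 − 0.023355) / (1 − 0.023355) = 0.015452 / 0.97665 ≈ 0.0158

PS ≈ 0.016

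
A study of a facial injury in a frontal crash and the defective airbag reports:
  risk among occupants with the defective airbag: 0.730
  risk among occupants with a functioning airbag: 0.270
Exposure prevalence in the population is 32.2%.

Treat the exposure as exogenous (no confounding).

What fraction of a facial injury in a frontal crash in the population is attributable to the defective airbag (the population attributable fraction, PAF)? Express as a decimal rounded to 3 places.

PAF ≈ 0.354

Let p₁ = 0.73, p₀ = 0.27.
Overall risk P(Y=1) = π·p₁ + (1−π)·p₀ = 0.322×0.73 + 0.678×0.27 = 0.41812.
Under exogeneity, PAF = [P(Y=1) − p₀] / P(Y=1).
PAF = (0.41812 − 0.27) / 0.41812 ≈ 0.3543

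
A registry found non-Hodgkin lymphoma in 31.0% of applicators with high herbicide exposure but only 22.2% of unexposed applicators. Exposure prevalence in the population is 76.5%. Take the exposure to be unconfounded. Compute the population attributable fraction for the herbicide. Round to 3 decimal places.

PAF ≈ 0.233

p₁ = 0.31, p₀ = 0.222.
Overall risk P(Y=1) = π·p₁ + (1−π)·p₀ = 0.765×0.31 + 0.235×0.222 = 0.28932.
Under exogeneity, PAF = [P(Y=1) − p₀] / P(Y=1).
PAF = (0.28932 − 0.222) / 0.28932 ≈ 0.2327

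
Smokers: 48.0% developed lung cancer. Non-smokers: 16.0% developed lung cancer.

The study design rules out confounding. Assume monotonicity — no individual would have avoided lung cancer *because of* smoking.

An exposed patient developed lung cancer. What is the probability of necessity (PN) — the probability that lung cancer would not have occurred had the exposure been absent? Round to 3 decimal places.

p₁ = 0.48, p₀ = 0.16.
Under exogeneity and monotonicity, PN = (p₁ − p₀) / p₁.
PN = (0.48 − 0.16) / 0.48 = 0.32 / 0.48 ≈ 0.6667

PN ≈ 0.667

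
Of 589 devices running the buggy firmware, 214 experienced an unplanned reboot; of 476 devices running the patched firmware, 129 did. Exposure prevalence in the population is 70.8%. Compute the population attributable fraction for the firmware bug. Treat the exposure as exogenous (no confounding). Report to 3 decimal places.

PAF ≈ 0.194

p₁ = P(outcome | exposed) = 214/589 = 0.36333
p₀ = P(outcome | unexposed) = 129/476 = 0.27101
Overall risk P(Y=1) = π·p₁ + (1−π)·p₀ = 0.708×0.36333 + 0.292×0.27101 = 0.33637.
Under exogeneity, PAF = [P(Y=1) − p₀] / P(Y=1).
PAF = (0.33637 − 0.27101) / 0.33637 ≈ 0.1943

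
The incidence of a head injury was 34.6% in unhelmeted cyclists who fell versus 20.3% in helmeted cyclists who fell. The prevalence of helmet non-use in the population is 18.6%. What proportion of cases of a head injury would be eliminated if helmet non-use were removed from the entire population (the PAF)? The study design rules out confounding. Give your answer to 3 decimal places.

p₁ = 0.346, p₀ = 0.203.
Overall risk P(Y=1) = π·p₁ + (1−π)·p₀ = 0.186×0.346 + 0.814×0.203 = 0.2296.
Under exogeneity, PAF = [P(Y=1) − p₀] / P(Y=1).
PAF = (0.2296 − 0.203) / 0.2296 ≈ 0.1158

PAF ≈ 0.116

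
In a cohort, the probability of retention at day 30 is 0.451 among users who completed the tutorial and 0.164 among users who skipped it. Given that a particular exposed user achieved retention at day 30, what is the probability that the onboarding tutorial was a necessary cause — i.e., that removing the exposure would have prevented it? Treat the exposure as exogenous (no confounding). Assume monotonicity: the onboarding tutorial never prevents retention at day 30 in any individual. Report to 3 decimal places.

PN ≈ 0.636

Let p₁ = 0.451, p₀ = 0.164.
Under exogeneity and monotonicity, PN = (p₁ − p₀) / p₁.
PN = (0.451 − 0.164) / 0.451 = 0.287 / 0.451 ≈ 0.6364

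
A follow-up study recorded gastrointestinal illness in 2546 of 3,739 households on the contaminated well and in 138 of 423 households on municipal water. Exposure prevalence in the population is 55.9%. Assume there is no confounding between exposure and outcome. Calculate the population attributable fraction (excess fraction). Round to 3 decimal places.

PAF ≈ 0.378

p₁ = P(outcome | exposed) = 2546/3739 = 0.68093
p₀ = P(outcome | unexposed) = 138/423 = 0.32624
Overall risk P(Y=1) = π·p₁ + (1−π)·p₀ = 0.559×0.68093 + 0.441×0.32624 = 0.52451.
Under exogeneity, PAF = [P(Y=1) − p₀] / P(Y=1).
PAF = (0.52451 − 0.32624) / 0.52451 ≈ 0.3780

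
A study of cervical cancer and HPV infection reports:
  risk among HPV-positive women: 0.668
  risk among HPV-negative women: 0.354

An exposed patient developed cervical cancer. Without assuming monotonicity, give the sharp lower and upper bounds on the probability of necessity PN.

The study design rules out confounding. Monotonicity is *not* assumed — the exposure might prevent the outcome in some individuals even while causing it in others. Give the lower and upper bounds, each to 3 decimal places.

0.470 ≤ PN ≤ 0.967

Let p₁ = 0.668, p₀ = 0.354.
Under exogeneity alone the bounds on PN are max{0,(p₁−p₀)/p₁} ≤ PN ≤ min{1,(1−p₀)/p₁}.
  lower = (p₁ − p₀)/p₁ = 0.314 / 0.668 ≈ 0.4701
  upper = min{1, (1 − p₀)/p₁} = 0.646 / 0.668 ≈ 0.9671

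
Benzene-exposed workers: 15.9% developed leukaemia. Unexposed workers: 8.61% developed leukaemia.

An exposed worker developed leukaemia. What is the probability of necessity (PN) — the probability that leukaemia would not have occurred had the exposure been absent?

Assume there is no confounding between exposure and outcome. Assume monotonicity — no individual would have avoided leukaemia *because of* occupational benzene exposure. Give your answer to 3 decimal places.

p₁ = 0.159, p₀ = 0.0861.
Under exogeneity and monotonicity, PN = (p₁ − p₀) / p₁.
PN = (0.159 − 0.0861) / 0.159 = 0.0729 / 0.159 ≈ 0.4585

PN ≈ 0.458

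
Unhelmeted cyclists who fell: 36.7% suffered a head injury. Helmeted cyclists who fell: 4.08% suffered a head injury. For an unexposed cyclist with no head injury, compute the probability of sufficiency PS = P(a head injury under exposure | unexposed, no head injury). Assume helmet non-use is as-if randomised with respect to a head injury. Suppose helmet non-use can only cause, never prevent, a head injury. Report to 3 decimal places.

PS ≈ 0.340

p₁ = 0.367, p₀ = 0.0408.
Under exogeneity and monotonicity, PS = (p₁ − p₀) / (1 − p₀).
PS = (0.367 − 0.0408) / (1 − 0.0408) = 0.3262 / 0.9592 ≈ 0.3401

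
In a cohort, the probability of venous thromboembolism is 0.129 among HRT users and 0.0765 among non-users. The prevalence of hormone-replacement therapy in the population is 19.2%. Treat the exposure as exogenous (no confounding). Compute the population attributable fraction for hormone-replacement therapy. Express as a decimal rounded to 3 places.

Let p₁ = 0.129, p₀ = 0.0765.
Overall risk P(Y=1) = π·p₁ + (1−π)·p₀ = 0.192×0.129 + 0.808×0.0765 = 0.08658.
Under exogeneity, PAF = [P(Y=1) − p₀] / P(Y=1).
PAF = (0.08658 − 0.0765) / 0.08658 ≈ 0.1164

PAF ≈ 0.116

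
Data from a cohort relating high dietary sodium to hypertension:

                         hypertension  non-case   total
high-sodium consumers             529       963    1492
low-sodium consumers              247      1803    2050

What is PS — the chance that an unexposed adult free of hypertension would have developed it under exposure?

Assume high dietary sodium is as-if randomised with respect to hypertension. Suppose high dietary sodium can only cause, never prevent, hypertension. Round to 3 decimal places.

PS ≈ 0.266

p₁ = P(outcome | exposed) = 529/1492 = 0.35456
p₀ = P(outcome | unexposed) = 247/2050 = 0.12049
Under exogeneity and monotonicity, PS = (p₁ − p₀)/(1 − p₀).
PS = (0.35456 − 0.12049) / 0.87951 ≈ 0.2661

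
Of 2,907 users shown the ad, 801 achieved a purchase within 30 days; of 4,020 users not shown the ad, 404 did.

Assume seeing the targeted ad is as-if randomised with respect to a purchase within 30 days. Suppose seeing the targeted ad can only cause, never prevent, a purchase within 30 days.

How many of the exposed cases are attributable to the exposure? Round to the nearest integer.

p₁ = P(outcome | exposed) = 801/2907 = 0.27554
p₀ = P(outcome | unexposed) = 404/4020 = 0.1005
PN = (p₁ − p₀)/p₁ = (0.27554 − 0.1005) / 0.27554 ≈ 0.63527.
Attributable cases ≈ PN × (exposed cases) = 0.63527 × 801 ≈ 508.85.

about 509 cases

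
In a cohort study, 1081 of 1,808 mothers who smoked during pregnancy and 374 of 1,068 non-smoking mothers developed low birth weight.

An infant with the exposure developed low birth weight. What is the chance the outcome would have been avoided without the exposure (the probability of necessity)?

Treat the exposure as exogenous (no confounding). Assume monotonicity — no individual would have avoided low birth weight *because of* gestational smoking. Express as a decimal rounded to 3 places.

PN ≈ 0.414

p₁ = P(outcome | exposed) = 1081/1808 = 0.5979
p₀ = P(outcome | unexposed) = 374/1068 = 0.35019
Under exogeneity and monotonicity, PN = (p₁ − p₀) / p₁.
PN = (0.5979 − 0.35019) / 0.5979 = 0.24771 / 0.5979 ≈ 0.4143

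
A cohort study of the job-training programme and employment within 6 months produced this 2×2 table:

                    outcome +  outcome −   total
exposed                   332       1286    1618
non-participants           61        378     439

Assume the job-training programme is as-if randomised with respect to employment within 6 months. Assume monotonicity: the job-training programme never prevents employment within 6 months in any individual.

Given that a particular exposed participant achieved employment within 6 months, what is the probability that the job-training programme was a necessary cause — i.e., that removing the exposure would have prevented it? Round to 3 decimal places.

PN ≈ 0.323

p₁ = P(outcome | exposed) = 332/1618 = 0.20519
p₀ = P(outcome | unexposed) = 61/439 = 0.13895
Under exogeneity and monotonicity, PN = (p₁ − p₀) / p₁.
PN = (0.20519 − 0.13895) / 0.20519 = 0.066239 / 0.20519 ≈ 0.3228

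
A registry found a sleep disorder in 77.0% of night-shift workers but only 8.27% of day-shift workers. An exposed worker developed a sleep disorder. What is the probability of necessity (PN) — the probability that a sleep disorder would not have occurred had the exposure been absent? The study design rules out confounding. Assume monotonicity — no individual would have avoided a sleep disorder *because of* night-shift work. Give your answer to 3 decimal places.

p₁ = 0.77, p₀ = 0.0827.
Under exogeneity and monotonicity, PN = (p₁ − p₀) / p₁.
PN = (0.77 − 0.0827) / 0.77 = 0.6873 / 0.77 ≈ 0.8926

PN ≈ 0.893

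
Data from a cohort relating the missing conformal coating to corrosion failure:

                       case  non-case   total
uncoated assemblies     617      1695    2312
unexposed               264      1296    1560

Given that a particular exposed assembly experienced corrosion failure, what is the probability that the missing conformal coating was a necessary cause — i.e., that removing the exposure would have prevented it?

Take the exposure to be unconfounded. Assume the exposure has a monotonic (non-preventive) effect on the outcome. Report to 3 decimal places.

p₁ = P(outcome | exposed) = 617/2312 = 0.26687
p₀ = P(outcome | unexposed) = 264/1560 = 0.16923
Under exogeneity and monotonicity, PN = (p₁ − p₀) / p₁.
PN = (0.26687 − 0.16923) / 0.26687 = 0.097638 / 0.26687 ≈ 0.3659

PN ≈ 0.366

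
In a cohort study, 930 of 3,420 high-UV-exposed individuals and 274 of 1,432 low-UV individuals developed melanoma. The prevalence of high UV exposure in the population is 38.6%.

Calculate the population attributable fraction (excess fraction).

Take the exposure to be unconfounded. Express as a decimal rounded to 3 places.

p₁ = P(outcome | exposed) = 930/3420 = 0.27193
p₀ = P(outcome | unexposed) = 274/1432 = 0.19134
Overall risk P(Y=1) = π·p₁ + (1−π)·p₀ = 0.386×0.27193 + 0.614×0.19134 = 0.22245.
Under exogeneity, PAF = [P(Y=1) − p₀] / P(Y=1).
PAF = (0.22245 − 0.19134) / 0.22245 ≈ 0.1398

PAF ≈ 0.140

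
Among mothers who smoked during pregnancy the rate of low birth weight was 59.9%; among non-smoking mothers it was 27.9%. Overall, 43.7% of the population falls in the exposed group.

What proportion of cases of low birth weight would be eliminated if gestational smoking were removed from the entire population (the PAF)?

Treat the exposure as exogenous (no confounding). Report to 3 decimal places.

PAF ≈ 0.334

p₁ = 0.599, p₀ = 0.279.
Overall risk P(Y=1) = π·p₁ + (1−π)·p₀ = 0.437×0.599 + 0.563×0.279 = 0.41884.
Under exogeneity, PAF = [P(Y=1) − p₀] / P(Y=1).
PAF = (0.41884 − 0.279) / 0.41884 ≈ 0.3339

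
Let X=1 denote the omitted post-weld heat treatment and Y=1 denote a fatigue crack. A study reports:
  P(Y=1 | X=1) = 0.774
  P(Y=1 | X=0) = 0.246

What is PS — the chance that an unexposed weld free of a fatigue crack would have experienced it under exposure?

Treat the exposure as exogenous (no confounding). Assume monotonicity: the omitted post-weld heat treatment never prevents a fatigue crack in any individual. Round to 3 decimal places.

PS ≈ 0.700

Let p₁ = 0.774, p₀ = 0.246.
Under exogeneity and monotonicity, PS = (p₁ − p₀) / (1 − p₀).
PS = (0.774 − 0.246) / (1 − 0.246) = 0.528 / 0.754 ≈ 0.7003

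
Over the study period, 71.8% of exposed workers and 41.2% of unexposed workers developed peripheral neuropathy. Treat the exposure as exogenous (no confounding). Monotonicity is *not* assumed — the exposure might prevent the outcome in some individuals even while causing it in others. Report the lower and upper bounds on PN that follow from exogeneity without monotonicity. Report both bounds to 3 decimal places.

0.426 ≤ PN ≤ 0.819

p₁ = 0.718, p₀ = 0.412.
Under exogeneity alone the bounds on PN are max{0,(p₁−p₀)/p₁} ≤ PN ≤ min{1,(1−p₀)/p₁}.
  lower = (p₁ − p₀)/p₁ = 0.306 / 0.718 ≈ 0.4262
  upper = min{1, (1 − p₀)/p₁} = 0.588 / 0.718 ≈ 0.8189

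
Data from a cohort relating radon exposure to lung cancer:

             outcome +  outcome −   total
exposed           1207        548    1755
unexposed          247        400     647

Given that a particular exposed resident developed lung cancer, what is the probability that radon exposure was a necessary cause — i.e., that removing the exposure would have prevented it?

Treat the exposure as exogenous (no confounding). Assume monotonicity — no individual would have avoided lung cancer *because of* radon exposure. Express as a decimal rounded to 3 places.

PN ≈ 0.445

p₁ = P(outcome | exposed) = 1207/1755 = 0.68775
p₀ = P(outcome | unexposed) = 247/647 = 0.38176
Under exogeneity and monotonicity, PN = (p₁ − p₀) / p₁.
PN = (0.68775 − 0.38176) / 0.68775 = 0.30599 / 0.68775 ≈ 0.4449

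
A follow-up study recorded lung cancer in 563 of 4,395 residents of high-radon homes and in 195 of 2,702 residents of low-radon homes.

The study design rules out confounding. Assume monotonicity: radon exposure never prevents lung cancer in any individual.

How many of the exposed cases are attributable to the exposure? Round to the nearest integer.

about 246 cases

p₁ = P(outcome | exposed) = 563/4395 = 0.1281
p₀ = P(outcome | unexposed) = 195/2702 = 0.072169
PN = (p₁ − p₀)/p₁ = (0.1281 − 0.072169) / 0.1281 ≈ 0.43662.
Attributable cases ≈ PN × (exposed cases) = 0.43662 × 563 ≈ 245.82.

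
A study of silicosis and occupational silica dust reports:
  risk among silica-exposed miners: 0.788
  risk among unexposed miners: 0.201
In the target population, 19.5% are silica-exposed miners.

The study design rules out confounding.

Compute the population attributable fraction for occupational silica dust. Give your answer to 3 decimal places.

PAF ≈ 0.363

Let p₁ = 0.788, p₀ = 0.201.
Overall risk P(Y=1) = π·p₁ + (1−π)·p₀ = 0.195×0.788 + 0.805×0.201 = 0.31546.
Under exogeneity, PAF = [P(Y=1) − p₀] / P(Y=1).
PAF = (0.31546 − 0.201) / 0.31546 ≈ 0.3628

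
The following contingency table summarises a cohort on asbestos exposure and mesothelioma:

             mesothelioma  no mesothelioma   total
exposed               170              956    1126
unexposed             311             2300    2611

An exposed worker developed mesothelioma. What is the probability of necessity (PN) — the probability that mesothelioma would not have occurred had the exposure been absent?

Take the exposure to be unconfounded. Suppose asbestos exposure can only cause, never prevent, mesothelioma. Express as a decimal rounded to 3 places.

PN ≈ 0.211

p₁ = P(outcome | exposed) = 170/1126 = 0.15098
p₀ = P(outcome | unexposed) = 311/2611 = 0.11911
Under exogeneity and monotonicity, PN = (p₁ − p₀)/p₁.
PN = (0.15098 − 0.11911) / 0.15098 ≈ 0.2111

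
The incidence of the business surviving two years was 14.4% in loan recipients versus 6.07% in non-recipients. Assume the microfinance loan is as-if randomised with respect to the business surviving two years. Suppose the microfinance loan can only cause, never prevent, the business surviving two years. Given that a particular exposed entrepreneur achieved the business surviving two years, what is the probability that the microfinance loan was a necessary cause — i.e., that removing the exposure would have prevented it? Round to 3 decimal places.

p₁ = 0.144, p₀ = 0.0607.
Under exogeneity and monotonicity, PN = (p₁ − p₀) / p₁.
PN = (0.144 − 0.0607) / 0.144 = 0.0833 / 0.144 ≈ 0.5785

PN ≈ 0.578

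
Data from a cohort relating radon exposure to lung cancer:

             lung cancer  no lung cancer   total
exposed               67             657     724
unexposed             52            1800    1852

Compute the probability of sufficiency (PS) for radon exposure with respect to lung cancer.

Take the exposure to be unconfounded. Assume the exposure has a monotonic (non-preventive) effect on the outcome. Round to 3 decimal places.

PS ≈ 0.066

p₁ = P(outcome | exposed) = 67/724 = 0.092541
p₀ = P(outcome | unexposed) = 52/1852 = 0.028078
Under exogeneity and monotonicity, PS = (p₁ − p₀)/(1 − p₀).
PS = (0.092541 − 0.028078) / 0.97192 ≈ 0.0663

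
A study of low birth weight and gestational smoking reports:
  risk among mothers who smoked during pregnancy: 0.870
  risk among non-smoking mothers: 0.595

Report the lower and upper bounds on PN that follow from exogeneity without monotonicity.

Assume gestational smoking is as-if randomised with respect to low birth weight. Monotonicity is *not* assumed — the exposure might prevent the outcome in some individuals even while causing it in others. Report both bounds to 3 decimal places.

0.316 ≤ PN ≤ 0.466

Let p₁ = 0.87, p₀ = 0.595.
Under exogeneity alone the bounds on PN are max{0,(p₁−p₀)/p₁} ≤ PN ≤ min{1,(1−p₀)/p₁}.
  lower = (p₁ − p₀)/p₁ = 0.275 / 0.87 ≈ 0.3161
  upper = min{1, (1 − p₀)/p₁} = 0.405 / 0.87 ≈ 0.4655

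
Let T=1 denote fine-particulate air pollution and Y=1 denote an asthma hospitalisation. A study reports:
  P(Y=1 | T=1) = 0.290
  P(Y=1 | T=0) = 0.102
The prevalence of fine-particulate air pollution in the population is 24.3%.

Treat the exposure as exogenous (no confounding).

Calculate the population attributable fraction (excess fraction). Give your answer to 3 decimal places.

Let p₁ = 0.29, p₀ = 0.102.
Overall risk P(Y=1) = π·p₁ + (1−π)·p₀ = 0.243×0.29 + 0.757×0.102 = 0.14768.
Under exogeneity, PAF = [P(Y=1) − p₀] / P(Y=1).
PAF = (0.14768 − 0.102) / 0.14768 ≈ 0.3093

PAF ≈ 0.309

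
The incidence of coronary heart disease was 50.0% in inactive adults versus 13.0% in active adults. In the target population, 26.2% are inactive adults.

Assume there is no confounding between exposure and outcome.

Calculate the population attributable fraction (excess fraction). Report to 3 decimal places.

p₁ = 0.5, p₀ = 0.13.
Overall risk P(Y=1) = π·p₁ + (1−π)·p₀ = 0.262×0.5 + 0.738×0.13 = 0.22694.
Under exogeneity, PAF = [P(Y=1) − p₀] / P(Y=1).
PAF = (0.22694 − 0.13) / 0.22694 ≈ 0.4272

PAF ≈ 0.427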